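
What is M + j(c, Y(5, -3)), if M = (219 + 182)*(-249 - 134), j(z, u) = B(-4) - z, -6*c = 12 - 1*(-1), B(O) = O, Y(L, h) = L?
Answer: -921509/6 ≈ -1.5358e+5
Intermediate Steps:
c = -13/6 (c = -(12 - 1*(-1))/6 = -(12 + 1)/6 = -⅙*13 = -13/6 ≈ -2.1667)
j(z, u) = -4 - z
M = -153583 (M = 401*(-383) = -153583)
M + j(c, Y(5, -3)) = -153583 + (-4 - 1*(-13/6)) = -153583 + (-4 + 13/6) = -153583 - 11/6 = -921509/6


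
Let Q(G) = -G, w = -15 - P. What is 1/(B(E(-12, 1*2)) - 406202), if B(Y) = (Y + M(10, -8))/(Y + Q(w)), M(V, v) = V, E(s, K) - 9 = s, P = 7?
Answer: -19/7717831 ≈ -2.4618e-6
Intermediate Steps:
w = -22 (w = -15 - 1*7 = -15 - 7 = -22)
E(s, K) = 9 + s
B(Y) = (10 + Y)/(22 + Y) (B(Y) = (Y + 10)/(Y - 1*(-22)) = (10 + Y)/(Y + 22) = (10 + Y)/(22 + Y))
1/(B(E(-12, 1*2)) - 406202) = 1/((10 + (9 - 12))/(22 + (9 - 12)) - 406202) = 1/((10 - 3)/(22 - 3) - 406202) = 1/(7/19 - 406202) = 1/(-7717831/19) = -19/7717831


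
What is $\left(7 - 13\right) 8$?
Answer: $-48$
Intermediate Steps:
$\left(7 - 13\right) 8 = \left(-6\right) 8 = -48$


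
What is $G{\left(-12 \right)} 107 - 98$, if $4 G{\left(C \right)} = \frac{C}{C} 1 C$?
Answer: $-419$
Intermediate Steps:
$G{\left(C \right)} = \frac{C}{4}$ ($G{\left(C \right)} = \frac{\frac{C}{C} 1 C}{4} = \frac{1 \cdot 1 C}{4} = \frac{1 C}{4} = \frac{C}{4}$)
$G{\left(-12 \right)} 107 - 98 = \frac{1}{4} \left(-12\right) 107 - 98 = \left(-3\right) 107 - 98 = -321 - 98 = -419$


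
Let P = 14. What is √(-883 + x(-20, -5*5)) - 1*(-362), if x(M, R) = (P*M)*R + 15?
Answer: 362 + 2*√1533 ≈ 440.31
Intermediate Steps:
x(M, R) = 15 + 14*M*R (x(M, R) = (14*M)*R + 15 = 14*M*R + 15 = 15 + 14*M*R)
√(-883 + x(-20, -5*5)) - 1*(-362) = √(-883 + (15 + 14*(-20)*(-5*5))) - 1*(-362) = √(-883 + (15 + 14*(-20)*(-25))) + 362 = √(-883 + (15 + 7000)) + 362 = √(-883 + 7015) + 362 = √6132 + 362 = 2*√1533 + 362 = 362 + 2*√1533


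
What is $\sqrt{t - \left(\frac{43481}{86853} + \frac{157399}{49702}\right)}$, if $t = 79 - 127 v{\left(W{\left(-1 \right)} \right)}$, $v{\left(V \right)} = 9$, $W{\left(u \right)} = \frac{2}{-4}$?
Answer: $\frac{i \sqrt{19895432920313340386958}}{4316767806} \approx 32.675 i$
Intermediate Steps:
$W{\left(u \right)} = - \frac{1}{2}$ ($W{\left(u \right)} = 2 \left(- \frac{1}{4}\right) = - \frac{1}{2}$)
$t = -1064$ ($t = 79 - 1143 = -1064$)
$\sqrt{t - \left(\frac{43481}{86853} + \frac{157399}{49702}\right)} = \sqrt{-1064 - \left(\frac{43481}{86853} + \frac{157399}{49702}\right)} = \sqrt{-1064 - \frac{15831668009}{4316767806}} = \sqrt{- \frac{4608872613593}{4316767806}} = \frac{i \sqrt{19895432920313340386958}}{4316767806}$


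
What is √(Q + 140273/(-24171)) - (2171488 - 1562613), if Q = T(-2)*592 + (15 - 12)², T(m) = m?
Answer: -608875 + I*√14078965242/3453 ≈ -6.0888e+5 + 34.363*I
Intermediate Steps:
Q = -1175 (Q = -2*592 + (15 - 12)² = -1184 + 3² = -1184 + 9 = -1175)
√(Q + 140273/(-24171)) - (2171488 - 1562613) = √(-1175 + 140273/(-24171)) - (2171488 - 1562613) = √(-1175 + 140273*(-1/24171)) - 1*608875 = √(-1175 - 20039/3453) - 608875 = √(-4077314/3453) - 608875 = I*√14078965242/3453 - 608875 = -608875 + I*√14078965242/3453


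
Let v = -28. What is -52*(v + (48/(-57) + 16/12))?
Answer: 81536/57 ≈ 1430.5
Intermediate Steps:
-52*(v + (48/(-57) + 16/12)) = -52*(-28 + (48/(-57) + 16/12)) = -52*(-28 + (48*(-1/57) + 16*(1/12))) = -52*(-28 + (-16/19 + 4/3)) = -52*(-28 + 28/57) = -52*(-1568/57) = 81536/57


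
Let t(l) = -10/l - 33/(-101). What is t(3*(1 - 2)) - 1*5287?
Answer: -1600852/303 ≈ -5283.3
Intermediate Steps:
t(l) = 33/101 - 10/l (t(l) = -10/l - 33*(-1/101) = -10/l + 33/101 = 33/101 - 10/l)
t(3*(1 - 2)) - 1*5287 = (33/101 - 10*1/(3*(1 - 2))) - 1*5287 = (33/101 - 10/(3*(-1))) - 5287 = (33/101 - 10/(-3)) - 5287 = (33/101 - 10*(-1/3)) - 5287 = (33/101 + 10/3) - 5287 = 1109/303 - 5287 = -1600852/303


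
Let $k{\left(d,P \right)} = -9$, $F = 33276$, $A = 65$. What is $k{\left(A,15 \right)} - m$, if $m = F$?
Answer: $-33285$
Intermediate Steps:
$m = 33276$
$k{\left(A,15 \right)} - m = -9 - 33276 = -33285$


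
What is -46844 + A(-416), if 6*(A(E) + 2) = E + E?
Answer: -140954/3 ≈ -46985.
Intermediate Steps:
A(E) = -2 + E/3 (A(E) = -2 + (E + E)/6 = -2 + (2*E)/6 = -2 + E/3)
-46844 + A(-416) = -46844 + (-2 + (⅓)*(-416)) = -46844 + (-2 - 416/3) = -46844 - 422/3 = -140954/3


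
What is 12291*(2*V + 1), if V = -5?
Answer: -110619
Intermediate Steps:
12291*(2*V + 1) = 12291*(2*(-5) + 1) = 12291*(-10 + 1) = 12291*(-9) = -110619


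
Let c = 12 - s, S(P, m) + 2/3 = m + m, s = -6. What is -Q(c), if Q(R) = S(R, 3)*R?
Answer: -96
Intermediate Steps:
S(P, m) = -⅔ + 2*m (S(P, m) = -⅔ + (m + m) = -⅔ + 2*m)
c = 18 (c = 12 - 1*(-6) = 12 + 6 = 18)
Q(R) = 16*R/3 (Q(R) = (-⅔ + 2*3)*R = (-⅔ + 6)*R = 16*R/3)
-Q(c) = -16*18/3 = -1*96 = -96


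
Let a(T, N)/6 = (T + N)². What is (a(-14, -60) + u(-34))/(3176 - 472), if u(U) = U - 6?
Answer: 2051/169 ≈ 12.136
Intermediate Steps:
a(T, N) = 6*(N + T)² (a(T, N) = 6*(T + N)² = 6*(N + T)²)
u(U) = -6 + U
(a(-14, -60) + u(-34))/(3176 - 472) = (6*(-60 - 14)² + (-6 - 34))/(3176 - 472) = (6*(-74)² - 40)/2704 = (6*5476 - 40)*(1/2704) = (32856 - 40)*(1/2704) = 32816*(1/2704) = 2051/169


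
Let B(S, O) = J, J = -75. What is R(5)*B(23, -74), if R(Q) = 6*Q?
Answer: -2250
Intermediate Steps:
B(S, O) = -75
R(5)*B(23, -74) = (6*5)*(-75) = 30*(-75) = -2250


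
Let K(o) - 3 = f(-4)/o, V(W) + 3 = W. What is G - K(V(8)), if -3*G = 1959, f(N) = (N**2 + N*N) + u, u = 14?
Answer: -3326/5 ≈ -665.20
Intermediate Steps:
f(N) = 14 + 2*N**2 (f(N) = (N**2 + N*N) + 14 = (N**2 + N**2) + 14 = 2*N**2 + 14 = 14 + 2*N**2)
V(W) = -3 + W
K(o) = 3 + 46/o (K(o) = 3 + (14 + 2*(-4)**2)/o = 3 + (14 + 2*16)/o = 3 + (14 + 32)/o = 3 + 46/o)
G = -653 (G = -1/3*1959 = -653)
G - K(V(8)) = -653 - (3 + 46/(-3 + 8)) = -653 - (3 + 46/5) = -653 - 1*61/5 = -653 - 61/5 = -3326/5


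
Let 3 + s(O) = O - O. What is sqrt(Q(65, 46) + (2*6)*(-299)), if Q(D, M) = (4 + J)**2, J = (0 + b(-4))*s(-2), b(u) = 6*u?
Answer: 2*sqrt(547) ≈ 46.776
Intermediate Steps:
s(O) = -3 (s(O) = -3 + (O - O) = -3 + 0 = -3)
J = 72 (J = (0 + 6*(-4))*(-3) = (0 - 24)*(-3) = -24*(-3) = 72)
Q(D, M) = 5776 (Q(D, M) = (4 + 72)**2 = 76**2 = 5776)
sqrt(Q(65, 46) + (2*6)*(-299)) = sqrt(5776 + (2*6)*(-299)) = sqrt(5776 + 12*(-299)) = sqrt(5776 - 3588) = sqrt(2188) = 2*sqrt(547)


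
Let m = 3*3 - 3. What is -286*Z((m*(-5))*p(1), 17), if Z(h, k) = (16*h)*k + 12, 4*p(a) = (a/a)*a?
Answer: 580008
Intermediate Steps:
p(a) = a/4 (p(a) = ((a/a)*a)/4 = (1*a)/4 = a/4)
m = 6 (m = 9 - 3 = 6)
Z(h, k) = 12 + 16*h*k (Z(h, k) = 16*h*k + 12 = 12 + 16*h*k)
-286*Z((m*(-5))*p(1), 17) = -286*(12 + 16*((6*(-5))*((¼)*1))*17) = -286*(12 + 16*(-30*¼)*17) = -286*(12 + 16*(-15/2)*17) = -286*(12 - 2040) = -286*(-2028) = 580008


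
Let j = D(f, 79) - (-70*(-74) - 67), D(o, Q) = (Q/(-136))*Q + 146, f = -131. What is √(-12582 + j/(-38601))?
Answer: I*√9632025543045774/874956 ≈ 112.17*I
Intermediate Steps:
D(o, Q) = 146 - Q²/136 (D(o, Q) = (Q*(-1/136))*Q + 146 = (-Q/136)*Q + 146 = -Q²/136 + 146 = 146 - Q²/136)
j = -681753/136 (j = (146 - 1/136*79²) - (-70*(-74) - 67) = (146 - 1/136*6241) - (5180 - 67) = (146 - 6241/136) - 1*5113 = 13615/136 - 5113 = -681753/136 ≈ -5012.9)
√(-12582 + j/(-38601)) = √(-12582 - 681753/136/(-38601)) = √(-12582 - 681753/136*(-1/38601)) = √(-12582 + 227251/1749912) = √(-22017165533/1749912) = I*√9632025543045774/874956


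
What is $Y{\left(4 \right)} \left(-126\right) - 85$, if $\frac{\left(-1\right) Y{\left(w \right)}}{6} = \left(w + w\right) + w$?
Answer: $8987$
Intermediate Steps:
$Y{\left(w \right)} = - 18 w$ ($Y{\left(w \right)} = - 6 \left(\left(w + w\right) + w\right) = - 6 \left(2 w + w\right) = - 6 \cdot 3 w = - 18 w$)
$Y{\left(4 \right)} \left(-126\right) - 85 = \left(-18\right) 4 \left(-126\right) - 85 = \left(-72\right) \left(-126\right) - 85 = 9072 - 85 = 8987$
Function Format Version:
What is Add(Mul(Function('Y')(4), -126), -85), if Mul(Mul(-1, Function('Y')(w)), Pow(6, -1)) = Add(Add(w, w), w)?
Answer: 8987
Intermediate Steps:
Function('Y')(w) = Mul(-18, w) (Function('Y')(w) = Mul(-6, Add(Add(w, w), w)) = Mul(-6, Add(Mul(2, w), w)) = Mul(-6, Mul(3, w)) = Mul(-18, w))
Add(Mul(Function('Y')(4), -126), -85) = Add(Mul(Mul(-18, 4), -126), -85) = Add(Mul(-72, -126), -85) = Add(9072, -85) = 8987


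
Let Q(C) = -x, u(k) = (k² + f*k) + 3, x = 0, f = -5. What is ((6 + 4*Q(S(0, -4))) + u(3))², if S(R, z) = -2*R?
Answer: 9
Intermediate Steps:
u(k) = 3 + k² - 5*k (u(k) = (k² - 5*k) + 3 = 3 + k² - 5*k)
Q(C) = 0 (Q(C) = -1*0 = 0)
((6 + 4*Q(S(0, -4))) + u(3))² = ((6 + 4*0) + (3 + 3² - 5*3))² = ((6 + 0) + (3 + 9 - 15))² = (6 - 3)² = 3² = 9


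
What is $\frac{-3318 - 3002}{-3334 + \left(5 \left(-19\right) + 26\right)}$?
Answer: $\frac{6320}{3403} \approx 1.8572$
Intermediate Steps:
$\frac{-3318 - 3002}{-3334 + \left(5 \left(-19\right) + 26\right)} = - \frac{6320}{-3334 + \left(-95 + 26\right)} = - \frac{6320}{-3334 - 69} = - \frac{6320}{-3403} = \left(-6320\right) \left(- \frac{1}{3403}\right) = \frac{6320}{3403}$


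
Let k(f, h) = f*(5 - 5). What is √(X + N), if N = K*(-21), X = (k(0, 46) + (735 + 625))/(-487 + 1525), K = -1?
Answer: √6009501/519 ≈ 4.7234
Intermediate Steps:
k(f, h) = 0 (k(f, h) = f*0 = 0)
X = 680/519 (X = (0 + (735 + 625))/(-487 + 1525) = (0 + 1360)/1038 = 1360*(1/1038) = 680/519 ≈ 1.3102)
N = 21 (N = -1*(-21) = 21)
√(X + N) = √(680/519 + 21) = √(11579/519) = √6009501/519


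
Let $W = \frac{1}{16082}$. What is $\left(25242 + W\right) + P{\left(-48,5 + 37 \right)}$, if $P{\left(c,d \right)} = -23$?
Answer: $\frac{405571959}{16082} \approx 25219.0$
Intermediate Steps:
$W = \frac{1}{16082} \approx 6.2181 \cdot 10^{-5}$
$\left(25242 + W\right) + P{\left(-48,5 + 37 \right)} = \left(25242 + \frac{1}{16082}\right) - 23 = \frac{405941845}{16082} - 23 = \frac{405571959}{16082}$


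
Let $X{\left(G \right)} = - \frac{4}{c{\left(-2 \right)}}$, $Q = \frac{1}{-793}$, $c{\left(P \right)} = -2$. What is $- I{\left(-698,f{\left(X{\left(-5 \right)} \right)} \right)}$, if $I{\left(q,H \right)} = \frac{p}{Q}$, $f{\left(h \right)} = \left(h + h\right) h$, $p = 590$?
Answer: $467870$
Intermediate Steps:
$Q = - \frac{1}{793} \approx -0.001261$
$X{\left(G \right)} = 2$ ($X{\left(G \right)} = - \frac{4}{-2} = \left(-4\right) \left(- \frac{1}{2}\right) = 2$)
$f{\left(h \right)} = 2 h^{2}$ ($f{\left(h \right)} = 2 h h = 2 h^{2}$)
$I{\left(q,H \right)} = -467870$ ($I{\left(q,H \right)} = \frac{590}{- \frac{1}{793}} = 590 \left(-793\right) = -467870$)
$- I{\left(-698,f{\left(X{\left(-5 \right)} \right)} \right)} = \left(-1\right) \left(-467870\right) = 467870$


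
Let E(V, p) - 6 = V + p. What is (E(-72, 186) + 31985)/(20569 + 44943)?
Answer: 32105/65512 ≈ 0.49006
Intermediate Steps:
E(V, p) = 6 + V + p (E(V, p) = 6 + (V + p) = 6 + V + p)
(E(-72, 186) + 31985)/(20569 + 44943) = ((6 - 72 + 186) + 31985)/(20569 + 44943) = (120 + 31985)/65512 = 32105*(1/65512) = 32105/65512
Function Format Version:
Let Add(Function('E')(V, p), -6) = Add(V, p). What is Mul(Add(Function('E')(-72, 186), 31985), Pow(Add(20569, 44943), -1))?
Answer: Rational(32105, 65512) ≈ 0.49006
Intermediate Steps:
Function('E')(V, p) = Add(6, V, p) (Function('E')(V, p) = Add(6, Add(V, p)) = Add(6, V, p))
Mul(Add(Function('E')(-72, 186), 31985), Pow(Add(20569, 44943), -1)) = Mul(Add(Add(6, -72, 186), 31985), Pow(Add(20569, 44943), -1)) = Mul(Add(120, 31985), Pow(65512, -1)) = Mul(32105, Rational(1, 65512)) = Rational(32105, 65512)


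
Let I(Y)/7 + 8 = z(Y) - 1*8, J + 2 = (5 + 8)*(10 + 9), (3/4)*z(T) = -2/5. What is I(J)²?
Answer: 3013696/225 ≈ 13394.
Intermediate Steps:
z(T) = -8/15 (z(T) = 4*(-2/5)/3 = 4*(-2*⅕)/3 = (4/3)*(-⅖) = -8/15)
J = 245 (J = -2 + (5 + 8)*(10 + 9) = -2 + 13*19 = -2 + 247 = 245)
I(Y) = -1736/15 (I(Y) = -56 + 7*(-8/15 - 1*8) = -56 + 7*(-8/15 - 8) = -56 + 7*(-128/15) = -56 - 896/15 = -1736/15)
I(J)² = (-1736/15)² = 3013696/225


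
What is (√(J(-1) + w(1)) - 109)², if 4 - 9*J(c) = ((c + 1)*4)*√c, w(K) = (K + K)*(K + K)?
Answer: 106969/9 - 436*√10/3 ≈ 11426.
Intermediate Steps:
w(K) = 4*K² (w(K) = (2*K)*(2*K) = 4*K²)
J(c) = 4/9 - √c*(4 + 4*c)/9 (J(c) = 4/9 - (c + 1)*4*√c/9 = 4/9 - (1 + c)*4*√c/9 = 4/9 - (4 + 4*c)*√c/9 = 4/9 - √c*(4 + 4*c)/9)
(√(J(-1) + w(1)) - 109)² = (√((4/9 - 4*I/9 - (-4)*I/9) + 4*1²) - 109)² = (√((4/9 - 4*I/9 - (-4)*I/9) + 4*1) - 109)² = (√((4/9 - 4*I/9 + 4*I/9) + 4) - 109)² = (√(4/9 + 4) - 109)² = (√(40/9) - 109)² = (2*√10/3 - 109)² = (-109 + 2*√10/3)²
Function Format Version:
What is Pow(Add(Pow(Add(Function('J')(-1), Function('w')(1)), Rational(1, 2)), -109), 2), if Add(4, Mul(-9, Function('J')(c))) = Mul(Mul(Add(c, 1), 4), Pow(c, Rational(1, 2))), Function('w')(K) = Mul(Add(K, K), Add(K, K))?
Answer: Add(Rational(106969, 9), Mul(Rational(-436, 3), Pow(10, Rational(1, 2)))) ≈ 11426.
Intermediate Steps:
Function('w')(K) = Mul(4, Pow(K, 2)) (Function('w')(K) = Mul(Mul(2, K), Mul(2, K)) = Mul(4, Pow(K, 2)))
Function('J')(c) = Add(Rational(4, 9), Mul(Rational(-1, 9), Pow(c, Rational(1, 2)), Add(4, Mul(4, c)))) (Function('J')(c) = Add(Rational(4, 9), Mul(Rational(-1, 9), Mul(Mul(Add(c, 1), 4), Pow(c, Rational(1, 2))))) = Add(Rational(4, 9), Mul(Rational(-1, 9), Mul(Mul(Add(1, c), 4), Pow(c, Rational(1, 2))))) = Add(Rational(4, 9), Mul(Rational(-1, 9), Mul(Add(4, Mul(4, c)), Pow(c, Rational(1, 2))))) = Add(Rational(4, 9), Mul(Rational(-1, 9), Mul(Pow(c, Rational(1, 2)), Add(4, Mul(4, c))))) = Add(Rational(4, 9), Mul(Rational(-1, 9), Pow(c, Rational(1, 2)), Add(4, Mul(4, c)))))
Pow(Add(Pow(Add(Function('J')(-1), Function('w')(1)), Rational(1, 2)), -109), 2) = Pow(Add(Pow(Add(Add(Rational(4, 9), Mul(Rational(-4, 9), Pow(-1, Rational(1, 2))), Mul(Rational(-4, 9), Pow(-1, Rational(3, 2)))), Mul(4, Pow(1, 2))), Rational(1, 2)), -109), 2) = Pow(Add(Pow(Add(Add(Rational(4, 9), Mul(Rational(-4, 9), I), Mul(Rational(-4, 9), Mul(-1, I))), Mul(4, 1)), Rational(1, 2)), -109), 2) = Pow(Add(Pow(Add(Add(Rational(4, 9), Mul(Rational(-4, 9), I), Mul(Rational(4, 9), I)), 4), Rational(1, 2)), -109), 2) = Pow(Add(Pow(Add(Rational(4, 9), 4), Rational(1, 2)), -109), 2) = Pow(Add(Pow(Rational(40, 9), Rational(1, 2)), -109), 2) = Pow(Add(Mul(Rational(2, 3), Pow(10, Rational(1, 2))), -109), 2) = Pow(Add(-109, Mul(Rational(2, 3), Pow(10, Rational(1, 2)))), 2)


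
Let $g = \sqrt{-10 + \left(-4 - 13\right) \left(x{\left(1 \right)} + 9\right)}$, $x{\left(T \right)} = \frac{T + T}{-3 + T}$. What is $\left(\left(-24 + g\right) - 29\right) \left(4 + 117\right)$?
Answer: $-6413 + 121 i \sqrt{146} \approx -6413.0 + 1462.0 i$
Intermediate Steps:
$x{\left(T \right)} = \frac{2 T}{-3 + T}$
$g = i \sqrt{146}$ ($g = \sqrt{-10 + \left(-4 - 13\right) \left(2 \cdot 1 \frac{1}{-3 + 1} + 9\right)} = \sqrt{-10 - 17 \left(2 \cdot 1 \frac{1}{-2} + 9\right)} = \sqrt{-10 - 17 \left(2 \cdot 1 \left(- \frac{1}{2}\right) + 9\right)} = \sqrt{-10 - 17 \left(-1 + 9\right)} = \sqrt{-10 - 136} = \sqrt{-146} = i \sqrt{146} \approx 12.083 i$)
$\left(\left(-24 + g\right) - 29\right) \left(4 + 117\right) = \left(\left(-24 + i \sqrt{146}\right) - 29\right) \left(4 + 117\right) = \left(-53 + i \sqrt{146}\right) 121 = -6413 + 121 i \sqrt{146}$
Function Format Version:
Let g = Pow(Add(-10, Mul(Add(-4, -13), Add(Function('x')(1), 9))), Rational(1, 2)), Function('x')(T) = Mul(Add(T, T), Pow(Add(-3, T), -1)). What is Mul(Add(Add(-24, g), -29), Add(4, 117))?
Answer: Add(-6413, Mul(121, I, Pow(146, Rational(1, 2)))) ≈ Add(-6413.0, Mul(1462.0, I))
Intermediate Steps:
Function('x')(T) = Mul(2, T, Pow(Add(-3, T), -1)) (Function('x')(T) = Mul(Mul(2, T), Pow(Add(-3, T), -1)) = Mul(2, T, Pow(Add(-3, T), -1)))
g = Mul(I, Pow(146, Rational(1, 2))) (g = Pow(Add(-10, Mul(Add(-4, -13), Add(Mul(2, 1, Pow(Add(-3, 1), -1)), 9))), Rational(1, 2)) = Pow(Add(-10, Mul(-17, Add(Mul(2, 1, Pow(-2, -1)), 9))), Rational(1, 2)) = Pow(Add(-10, Mul(-17, Add(Mul(2, 1, Rational(-1, 2)), 9))), Rational(1, 2)) = Pow(Add(-10, Mul(-17, Add(-1, 9))), Rational(1, 2)) = Pow(Add(-10, Mul(-17, 8)), Rational(1, 2)) = Pow(Add(-10, -136), Rational(1, 2)) = Pow(-146, Rational(1, 2)) = Mul(I, Pow(146, Rational(1, 2))) ≈ Mul(12.083, I))
Mul(Add(Add(-24, g), -29), Add(4, 117)) = Mul(Add(Add(-24, Mul(I, Pow(146, Rational(1, 2)))), -29), Add(4, 117)) = Mul(Add(-53, Mul(I, Pow(146, Rational(1, 2)))), 121) = Add(-6413, Mul(121, I, Pow(146, Rational(1, 2))))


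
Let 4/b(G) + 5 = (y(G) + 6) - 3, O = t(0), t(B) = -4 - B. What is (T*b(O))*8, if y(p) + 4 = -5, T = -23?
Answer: 736/11 ≈ 66.909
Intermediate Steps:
y(p) = -9 (y(p) = -4 - 5 = -9)
O = -4 (O = -4 - 1*0 = -4 + 0 = -4)
b(G) = -4/11 (b(G) = 4/(-5 + ((-9 + 6) - 3)) = 4/(-5 + (-3 - 3)) = 4/(-5 - 6) = 4/(-11) = 4*(-1/11) = -4/11)
(T*b(O))*8 = -23*(-4/11)*8 = (92/11)*8 = 736/11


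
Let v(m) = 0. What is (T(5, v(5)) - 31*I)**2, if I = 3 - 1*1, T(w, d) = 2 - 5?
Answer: 4225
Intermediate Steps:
T(w, d) = -3
I = 2 (I = 3 - 1 = 2)
(T(5, v(5)) - 31*I)**2 = (-3 - 31*2)**2 = (-3 - 62)**2 = (-65)**2 = 4225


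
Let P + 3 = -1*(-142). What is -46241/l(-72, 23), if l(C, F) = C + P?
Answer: -46241/67 ≈ -690.16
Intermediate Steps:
P = 139 (P = -3 - 1*(-142) = -3 + 142 = 139)
l(C, F) = 139 + C (l(C, F) = C + 139 = 139 + C)
-46241/l(-72, 23) = -46241/(139 - 72) = -46241/67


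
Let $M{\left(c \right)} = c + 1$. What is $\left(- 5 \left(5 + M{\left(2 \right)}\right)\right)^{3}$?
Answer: $-64000$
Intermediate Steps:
$M{\left(c \right)} = 1 + c$
$\left(- 5 \left(5 + M{\left(2 \right)}\right)\right)^{3} = \left(- 5 \left(5 + \left(1 + 2\right)\right)\right)^{3} = \left(- 5 \left(5 + 3\right)\right)^{3} = \left(\left(-5\right) 8\right)^{3} = \left(-40\right)^{3} = -64000$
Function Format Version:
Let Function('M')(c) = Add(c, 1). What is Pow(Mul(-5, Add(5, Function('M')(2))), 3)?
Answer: -64000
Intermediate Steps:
Function('M')(c) = Add(1, c)
Pow(Mul(-5, Add(5, Function('M')(2))), 3) = Pow(Mul(-5, Add(5, Add(1, 2))), 3) = Pow(Mul(-5, Add(5, 3)), 3) = Pow(Mul(-5, 8), 3) = Pow(-40, 3) = -64000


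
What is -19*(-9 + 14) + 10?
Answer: -85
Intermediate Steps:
-19*(-9 + 14) + 10 = -19*5 + 10 = -95 + 10 = -85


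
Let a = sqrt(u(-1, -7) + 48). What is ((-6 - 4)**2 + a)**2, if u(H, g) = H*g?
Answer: (100 + sqrt(55))**2 ≈ 11538.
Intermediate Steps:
a = sqrt(55) (a = sqrt(-1*(-7) + 48) = sqrt(7 + 48) = sqrt(55) ≈ 7.4162)
((-6 - 4)**2 + a)**2 = ((-6 - 4)**2 + sqrt(55))**2 = ((-10)**2 + sqrt(55))**2 = (100 + sqrt(55))**2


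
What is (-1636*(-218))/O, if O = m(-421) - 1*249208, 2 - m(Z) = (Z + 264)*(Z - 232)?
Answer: -356648/351727 ≈ -1.0140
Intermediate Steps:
m(Z) = 2 - (-232 + Z)*(264 + Z) (m(Z) = 2 - (Z + 264)*(Z - 232) = 2 - (264 + Z)*(-232 + Z) = 2 - (-232 + Z)*(264 + Z))
O = -351727 (O = (61250 - 1*(-421)**2 - 32*(-421)) - 1*249208 = (61250 - 1*177241 + 13472) - 249208 = (61250 - 177241 + 13472) - 249208 = -102519 - 249208 = -351727)
(-1636*(-218))/O = -1636*(-218)/(-351727) = 356648*(-1/351727) = -356648/351727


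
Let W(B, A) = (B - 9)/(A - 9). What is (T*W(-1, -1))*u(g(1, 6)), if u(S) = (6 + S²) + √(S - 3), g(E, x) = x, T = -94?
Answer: -3948 - 94*√3 ≈ -4110.8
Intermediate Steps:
W(B, A) = (-9 + B)/(-9 + A)
u(S) = 6 + S² + √(-3 + S) (u(S) = (6 + S²) + √(-3 + S) = 6 + S² + √(-3 + S))
(T*W(-1, -1))*u(g(1, 6)) = (-94*(-9 - 1)/(-9 - 1))*(6 + 6² + √(-3 + 6)) = (-94*(-10)/(-10))*(6 + 36 + √3) = (-(-47)*(-10)/5)*(42 + √3) = (-94*1)*(42 + √3) = -94*(42 + √3) = -3948 - 94*√3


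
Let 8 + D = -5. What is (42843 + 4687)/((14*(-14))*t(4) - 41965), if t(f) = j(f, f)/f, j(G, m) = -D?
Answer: -3395/3043 ≈ -1.1157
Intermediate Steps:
D = -13 (D = -8 - 5 = -13)
j(G, m) = 13 (j(G, m) = -1*(-13) = 13)
t(f) = 13/f
(42843 + 4687)/((14*(-14))*t(4) - 41965) = (42843 + 4687)/((14*(-14))*(13/4) - 41965) = 47530/(-2548/4 - 41965) = 47530/(-196*13/4 - 41965) = 47530/(-637 - 41965) = 47530/(-42602) = 47530*(-1/42602) = -3395/3043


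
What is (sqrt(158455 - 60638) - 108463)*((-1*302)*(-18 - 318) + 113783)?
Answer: -23347203065 + 215255*sqrt(97817) ≈ -2.3280e+10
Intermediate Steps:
(sqrt(158455 - 60638) - 108463)*((-1*302)*(-18 - 318) + 113783) = (sqrt(97817) - 108463)*(-302*(-336) + 113783) = (-108463 + sqrt(97817))*(101472 + 113783) = (-108463 + sqrt(97817))*215255 = -23347203065 + 215255*sqrt(97817)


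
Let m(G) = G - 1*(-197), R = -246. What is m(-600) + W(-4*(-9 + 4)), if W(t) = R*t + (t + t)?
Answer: -5283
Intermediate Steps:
m(G) = 197 + G (m(G) = G + 197 = 197 + G)
W(t) = -244*t (W(t) = -246*t + (t + t) = -246*t + 2*t = -244*t)
m(-600) + W(-4*(-9 + 4)) = (197 - 600) - (-976)*(-9 + 4) = -403 - (-976)*(-5) = -403 - 244*20 = -403 - 4880 = -5283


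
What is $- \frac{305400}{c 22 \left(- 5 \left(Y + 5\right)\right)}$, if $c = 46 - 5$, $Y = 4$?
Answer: $\frac{10180}{1353} \approx 7.524$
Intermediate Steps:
$c = 41$ ($c = 46 - 5 = 41$)
$- \frac{305400}{c 22 \left(- 5 \left(Y + 5\right)\right)} = - \frac{305400}{41 \cdot 22 \left(- 5 \left(4 + 5\right)\right)} = - \frac{305400}{902 \left(\left(-5\right) 9\right)} = - \frac{305400}{902 \left(-45\right)} = - \frac{305400}{-40590} = \left(-305400\right) \left(- \frac{1}{40590}\right) = \frac{10180}{1353}$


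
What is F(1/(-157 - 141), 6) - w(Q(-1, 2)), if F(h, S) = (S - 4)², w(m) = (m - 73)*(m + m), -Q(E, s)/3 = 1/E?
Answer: 424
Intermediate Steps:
Q(E, s) = -3/E
w(m) = 2*m*(-73 + m) (w(m) = (-73 + m)*(2*m) = 2*m*(-73 + m))
F(h, S) = (-4 + S)²
F(1/(-157 - 141), 6) - w(Q(-1, 2)) = (-4 + 6)² - 2*(-3/(-1))*(-73 - 3/(-1)) = 2² - 2*(-3*(-1))*(-73 - 3*(-1)) = 4 - 2*3*(-73 + 3) = 4 - 2*3*(-70) = 4 - 1*(-420) = 4 + 420 = 424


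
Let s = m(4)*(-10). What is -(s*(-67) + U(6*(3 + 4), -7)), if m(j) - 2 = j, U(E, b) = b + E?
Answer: -4055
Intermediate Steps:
U(E, b) = E + b
m(j) = 2 + j
s = -60 (s = (2 + 4)*(-10) = 6*(-10) = -60)
-(s*(-67) + U(6*(3 + 4), -7)) = -(-60*(-67) + (6*(3 + 4) - 7)) = -(4020 + (6*7 - 7)) = -(4020 + (42 - 7)) = -(4020 + 35) = -1*4055 = -4055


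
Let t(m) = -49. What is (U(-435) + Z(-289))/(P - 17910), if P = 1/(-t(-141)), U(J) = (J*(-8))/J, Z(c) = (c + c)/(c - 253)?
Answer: 92071/237826619 ≈ 0.00038713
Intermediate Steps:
Z(c) = 2*c/(-253 + c) (Z(c) = (2*c)/(-253 + c) = 2*c/(-253 + c))
U(J) = -8 (U(J) = (-8*J)/J = -8)
P = 1/49 (P = 1/(-1*(-49)) = 1/49 ≈ 0.020408)
(U(-435) + Z(-289))/(P - 17910) = (-8 + 2*(-289)/(-253 - 289))/(1/49 - 17910) = (-8 + 2*(-289)/(-542))/(-877589/49) = (-8 + 2*(-289)*(-1/542))*(-49/877589) = (-8 + 289/271)*(-49/877589) = -1879/271*(-49/877589) = 92071/237826619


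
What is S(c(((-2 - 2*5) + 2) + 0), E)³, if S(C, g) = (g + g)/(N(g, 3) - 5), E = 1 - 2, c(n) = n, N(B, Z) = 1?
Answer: ⅛ ≈ 0.12500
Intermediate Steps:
E = -1
S(C, g) = -g/2 (S(C, g) = (g + g)/(1 - 5) = (2*g)/(-4) = (2*g)*(-¼) = -g/2)
S(c(((-2 - 2*5) + 2) + 0), E)³ = (-½*(-1))³ = (½)³ = ⅛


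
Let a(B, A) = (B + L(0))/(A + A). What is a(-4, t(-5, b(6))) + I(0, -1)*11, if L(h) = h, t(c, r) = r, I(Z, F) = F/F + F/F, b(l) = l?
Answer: 65/3 ≈ 21.667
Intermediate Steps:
I(Z, F) = 2 (I(Z, F) = 1 + 1 = 2)
a(B, A) = B/(2*A) (a(B, A) = (B + 0)/(A + A) = B/((2*A)) = B*(1/(2*A)) = B/(2*A))
a(-4, t(-5, b(6))) + I(0, -1)*11 = (½)*(-4)/6 + 2*11 = (½)*(-4)*(⅙) + 22 = -⅓ + 22 = 65/3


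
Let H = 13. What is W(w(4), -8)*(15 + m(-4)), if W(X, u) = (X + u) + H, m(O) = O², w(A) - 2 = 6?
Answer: 403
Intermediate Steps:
w(A) = 8 (w(A) = 2 + 6 = 8)
W(X, u) = 13 + X + u (W(X, u) = (X + u) + 13 = 13 + X + u)
W(w(4), -8)*(15 + m(-4)) = (13 + 8 - 8)*(15 + (-4)²) = 13*(15 + 16) = 13*31 = 403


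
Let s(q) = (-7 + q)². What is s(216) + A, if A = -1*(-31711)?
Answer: 75392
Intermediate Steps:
A = 31711
s(216) + A = (-7 + 216)² + 31711 = 209² + 31711 = 43681 + 31711 = 75392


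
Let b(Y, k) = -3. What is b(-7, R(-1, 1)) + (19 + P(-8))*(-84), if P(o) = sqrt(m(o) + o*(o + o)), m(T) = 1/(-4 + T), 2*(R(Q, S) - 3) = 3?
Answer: -1599 - 14*sqrt(4605) ≈ -2549.0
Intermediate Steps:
R(Q, S) = 9/2 (R(Q, S) = 3 + (1/2)*3 = 3 + 3/2 = 9/2)
P(o) = sqrt(1/(-4 + o) + 2*o**2) (P(o) = sqrt(1/(-4 + o) + o*(o + o)) = sqrt(1/(-4 + o) + o*(2*o)) = sqrt(1/(-4 + o) + 2*o**2))
b(-7, R(-1, 1)) + (19 + P(-8))*(-84) = -3 + (19 + sqrt((1 + 2*(-8)**2*(-4 - 8))/(-4 - 8)))*(-84) = -3 + (19 + sqrt((1 + 2*64*(-12))/(-12)))*(-84) = -3 + (19 + sqrt(-(1 - 1536)/12))*(-84) = -3 + (19 + sqrt(-1/12*(-1535)))*(-84) = -3 + (19 + sqrt(1535/12))*(-84) = -3 + (19 + sqrt(4605)/6)*(-84) = -3 + (-1596 - 14*sqrt(4605)) = -1599 - 14*sqrt(4605)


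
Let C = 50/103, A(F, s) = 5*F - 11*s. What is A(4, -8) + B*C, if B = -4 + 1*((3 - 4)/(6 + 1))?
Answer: 76418/721 ≈ 105.99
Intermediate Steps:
A(F, s) = -11*s + 5*F
B = -29/7 (B = -4 + 1*(-1/7) = -4 + 1*(-1*⅐) = -4 + 1*(-⅐) = -4 - ⅐ = -29/7 ≈ -4.1429)
C = 50/103 (C = 50*(1/103) = 50/103 ≈ 0.48544)
A(4, -8) + B*C = (-11*(-8) + 5*4) - 29/7*50/103 = (88 + 20) - 1450/721 = 108 - 1450/721 = 76418/721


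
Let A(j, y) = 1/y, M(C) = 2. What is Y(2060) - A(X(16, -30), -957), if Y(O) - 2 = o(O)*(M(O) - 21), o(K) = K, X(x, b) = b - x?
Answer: -37455065/957 ≈ -39138.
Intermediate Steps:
Y(O) = 2 - 19*O (Y(O) = 2 + O*(2 - 21) = 2 + O*(-19) = 2 - 19*O)
Y(2060) - A(X(16, -30), -957) = (2 - 19*2060) - 1/(-957) = (2 - 39140) - 1*(-1/957) = -39138 + 1/957 = -37455065/957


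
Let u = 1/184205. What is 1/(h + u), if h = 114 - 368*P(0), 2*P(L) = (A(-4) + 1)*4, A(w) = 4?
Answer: -184205/656875029 ≈ -0.00028043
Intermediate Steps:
u = 1/184205 ≈ 5.4287e-6
P(L) = 10 (P(L) = ((4 + 1)*4)/2 = (5*4)/2 = (½)*20 = 10)
h = -3566 (h = 114 - 368*10 = 114 - 3680 = -3566)
1/(h + u) = 1/(-3566 + 1/184205) = 1/(-656875029/184205) = -184205/656875029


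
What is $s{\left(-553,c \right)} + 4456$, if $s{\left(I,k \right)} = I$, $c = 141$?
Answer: $3903$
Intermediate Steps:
$s{\left(-553,c \right)} + 4456 = -553 + 4456 = 3903$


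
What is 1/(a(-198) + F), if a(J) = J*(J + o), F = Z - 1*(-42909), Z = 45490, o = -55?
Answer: 1/138493 ≈ 7.2206e-6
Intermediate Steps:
F = 88399 (F = 45490 - 1*(-42909) = 45490 + 42909 = 88399)
a(J) = J*(-55 + J) (a(J) = J*(J - 55) = J*(-55 + J))
1/(a(-198) + F) = 1/(-198*(-55 - 198) + 88399) = 1/(-198*(-253) + 88399) = 1/(50094 + 88399) = 1/138493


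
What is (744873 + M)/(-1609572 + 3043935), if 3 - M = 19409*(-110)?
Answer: 2879866/1434363 ≈ 2.0078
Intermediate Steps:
M = 2134993 (M = 3 - 19409*(-110) = 3 - 1*(-2134990) = 3 + 2134990 = 2134993)
(744873 + M)/(-1609572 + 3043935) = (744873 + 2134993)/(-1609572 + 3043935) = 2879866/1434363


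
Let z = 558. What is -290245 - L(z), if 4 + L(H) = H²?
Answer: -601605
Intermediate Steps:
L(H) = -4 + H²
-290245 - L(z) = -290245 - (-4 + 558²) = -290245 - (-4 + 311364) = -290245 - 1*311360 = -290245 - 311360 = -601605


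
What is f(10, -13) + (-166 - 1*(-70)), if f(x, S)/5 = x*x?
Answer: 404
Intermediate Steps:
f(x, S) = 5*x² (f(x, S) = 5*(x*x) = 5*x²)
f(10, -13) + (-166 - 1*(-70)) = 5*10² + (-166 - 1*(-70)) = 5*100 + (-166 + 70) = 500 - 96 = 404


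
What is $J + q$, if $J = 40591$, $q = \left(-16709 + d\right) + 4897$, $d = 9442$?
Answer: $38221$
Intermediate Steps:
$q = -2370$ ($q = \left(-16709 + 9442\right) + 4897 = -7267 + 4897 = -2370$)
$J + q = 40591 - 2370 = 38221$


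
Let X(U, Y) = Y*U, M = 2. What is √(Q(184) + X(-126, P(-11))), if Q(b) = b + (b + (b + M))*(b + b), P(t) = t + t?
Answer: 2*√34779 ≈ 372.98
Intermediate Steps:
P(t) = 2*t
X(U, Y) = U*Y
Q(b) = b + 2*b*(2 + 2*b) (Q(b) = b + (b + (b + 2))*(b + b) = b + (b + (2 + b))*(2*b) = b + (2 + 2*b)*(2*b) = b + 2*b*(2 + 2*b))
√(Q(184) + X(-126, P(-11))) = √(184*(5 + 4*184) - 252*(-11)) = √(184*(5 + 736) - 126*(-22)) = √(184*741 + 2772) = √(136344 + 2772) = √139116 = 2*√34779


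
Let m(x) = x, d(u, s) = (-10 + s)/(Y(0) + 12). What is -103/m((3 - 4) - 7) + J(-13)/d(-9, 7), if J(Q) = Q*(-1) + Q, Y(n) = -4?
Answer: 103/8 ≈ 12.875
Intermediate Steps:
J(Q) = 0 (J(Q) = -Q + Q = 0)
d(u, s) = -5/4 + s/8 (d(u, s) = (-10 + s)/(-4 + 12) = (-10 + s)/8 = (-10 + s)*(⅛) = -5/4 + s/8)
-103/m((3 - 4) - 7) + J(-13)/d(-9, 7) = -103/((3 - 4) - 7) + 0/(-5/4 + (⅛)*7) = -103/(-1 - 7) + 0/(-5/4 + 7/8) = -103/(-8) + 0/(-3/8) = -103*(-⅛) + 0*(-8/3) = 103/8 + 0 = 103/8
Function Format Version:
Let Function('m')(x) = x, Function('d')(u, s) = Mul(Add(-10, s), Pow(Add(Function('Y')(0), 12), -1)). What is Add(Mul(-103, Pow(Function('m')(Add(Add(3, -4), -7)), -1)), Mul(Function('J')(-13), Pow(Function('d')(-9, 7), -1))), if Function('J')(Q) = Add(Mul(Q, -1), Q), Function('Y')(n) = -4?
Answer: Rational(103, 8) ≈ 12.875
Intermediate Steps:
Function('J')(Q) = 0 (Function('J')(Q) = Add(Mul(-1, Q), Q) = 0)
Function('d')(u, s) = Add(Rational(-5, 4), Mul(Rational(1, 8), s)) (Function('d')(u, s) = Mul(Add(-10, s), Pow(Add(-4, 12), -1)) = Mul(Add(-10, s), Pow(8, -1)) = Mul(Add(-10, s), Rational(1, 8)) = Add(Rational(-5, 4), Mul(Rational(1, 8), s)))
Add(Mul(-103, Pow(Function('m')(Add(Add(3, -4), -7)), -1)), Mul(Function('J')(-13), Pow(Function('d')(-9, 7), -1))) = Add(Mul(-103, Pow(Add(Add(3, -4), -7), -1)), Mul(0, Pow(Add(Rational(-5, 4), Mul(Rational(1, 8), 7)), -1))) = Add(Mul(-103, Pow(Add(-1, -7), -1)), Mul(0, Pow(Add(Rational(-5, 4), Rational(7, 8)), -1))) = Add(Mul(-103, Pow(-8, -1)), Mul(0, Pow(Rational(-3, 8), -1))) = Add(Mul(-103, Rational(-1, 8)), Mul(0, Rational(-8, 3))) = Add(Rational(103, 8), 0) = Rational(103, 8)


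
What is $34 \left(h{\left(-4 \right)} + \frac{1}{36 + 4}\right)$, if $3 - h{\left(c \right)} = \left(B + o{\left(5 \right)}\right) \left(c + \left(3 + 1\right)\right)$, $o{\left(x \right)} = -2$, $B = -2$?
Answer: $\frac{2057}{20} \approx 102.85$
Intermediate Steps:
$h{\left(c \right)} = 19 + 4 c$ ($h{\left(c \right)} = 3 - \left(-2 - 2\right) \left(c + \left(3 + 1\right)\right) = 3 - - 4 \left(c + 4\right) = 3 - - 4 \left(4 + c\right) = 3 - \left(-16 - 4 c\right) = 3 + \left(16 + 4 c\right) = 19 + 4 c$)
$34 \left(h{\left(-4 \right)} + \frac{1}{36 + 4}\right) = 34 \left(\left(19 + 4 \left(-4\right)\right) + \frac{1}{36 + 4}\right) = 34 \left(\left(19 - 16\right) + \frac{1}{40}\right) = 34 \left(3 + \frac{1}{40}\right) = 34 \cdot \frac{121}{40} = \frac{2057}{20}$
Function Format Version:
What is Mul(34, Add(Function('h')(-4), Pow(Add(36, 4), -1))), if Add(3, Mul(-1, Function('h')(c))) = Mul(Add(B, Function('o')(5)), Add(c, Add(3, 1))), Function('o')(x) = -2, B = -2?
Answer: Rational(2057, 20) ≈ 102.85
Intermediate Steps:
Function('h')(c) = Add(19, Mul(4, c)) (Function('h')(c) = Add(3, Mul(-1, Mul(Add(-2, -2), Add(c, Add(3, 1))))) = Add(3, Mul(-1, Mul(-4, Add(c, 4)))) = Add(3, Mul(-1, Mul(-4, Add(4, c)))) = Add(3, Mul(-1, Add(-16, Mul(-4, c)))) = Add(3, Add(16, Mul(4, c))) = Add(19, Mul(4, c)))
Mul(34, Add(Function('h')(-4), Pow(Add(36, 4), -1))) = Mul(34, Add(Add(19, Mul(4, -4)), Pow(Add(36, 4), -1))) = Mul(34, Add(Add(19, -16), Pow(40, -1))) = Mul(34, Add(3, Rational(1, 40))) = Mul(34, Rational(121, 40)) = Rational(2057, 20)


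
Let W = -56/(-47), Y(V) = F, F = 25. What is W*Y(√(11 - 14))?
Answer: 1400/47 ≈ 29.787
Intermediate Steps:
Y(V) = 25
W = 56/47 (W = -56*(-1/47) = 56/47 ≈ 1.1915)
W*Y(√(11 - 14)) = (56/47)*25 = 1400/47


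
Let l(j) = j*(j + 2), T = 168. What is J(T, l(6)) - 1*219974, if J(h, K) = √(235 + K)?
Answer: -219974 + √283 ≈ -2.1996e+5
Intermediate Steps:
l(j) = j*(2 + j)
J(T, l(6)) - 1*219974 = √(235 + 6*(2 + 6)) - 1*219974 = √(235 + 6*8) - 219974 = √(235 + 48) - 219974 = √283 - 219974 = -219974 + √283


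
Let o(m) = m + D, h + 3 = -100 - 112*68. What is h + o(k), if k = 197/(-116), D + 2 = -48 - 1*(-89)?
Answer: -891077/116 ≈ -7681.7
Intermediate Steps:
D = 39 (D = -2 + (-48 - 1*(-89)) = -2 + (-48 + 89) = -2 + 41 = 39)
h = -7719 (h = -3 + (-100 - 112*68) = -3 + (-100 - 7616) = -3 - 7716 = -7719)
k = -197/116 (k = 197*(-1/116) = -197/116 ≈ -1.6983)
o(m) = 39 + m (o(m) = m + 39 = 39 + m)
h + o(k) = -7719 + (39 - 197/116) = -7719 + 4327/116 = -891077/116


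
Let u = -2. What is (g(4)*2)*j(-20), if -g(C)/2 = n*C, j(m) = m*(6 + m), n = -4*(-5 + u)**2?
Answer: 878080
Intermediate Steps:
n = -196 (n = -4*(-5 - 2)**2 = -4*(-7)**2 = -4*49 = -196)
g(C) = 392*C (g(C) = -(-392)*C = 392*C)
(g(4)*2)*j(-20) = ((392*4)*2)*(-20*(6 - 20)) = (1568*2)*(-20*(-14)) = 3136*280 = 878080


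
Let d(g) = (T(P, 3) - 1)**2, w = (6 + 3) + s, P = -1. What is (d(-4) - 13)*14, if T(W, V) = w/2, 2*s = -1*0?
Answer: -21/2 ≈ -10.500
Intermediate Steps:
s = 0 (s = (-1*0)/2 = (1/2)*0 = 0)
w = 9 (w = (6 + 3) + 0 = 9 + 0 = 9)
T(W, V) = 9/2
d(g) = 49/4 (d(g) = (9/2 - 1)**2 = (7/2)**2 = 49/4)
(d(-4) - 13)*14 = (49/4 - 13)*14 = -3/4*14 = -21/2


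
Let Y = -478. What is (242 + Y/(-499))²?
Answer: 14698167696/249001 ≈ 59029.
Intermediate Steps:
(242 + Y/(-499))² = (242 - 478/(-499))² = (242 - 478*(-1/499))² = (242 + 478/499)² = (121236/499)² = 14698167696/249001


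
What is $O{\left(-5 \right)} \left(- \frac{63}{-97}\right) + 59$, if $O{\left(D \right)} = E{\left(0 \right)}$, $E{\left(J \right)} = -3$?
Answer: $\frac{5534}{97} \approx 57.052$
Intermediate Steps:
$O{\left(D \right)} = -3$
$O{\left(-5 \right)} \left(- \frac{63}{-97}\right) + 59 = - 3 \left(- \frac{63}{-97}\right) + 59 = - 3 \left(\left(-63\right) \left(- \frac{1}{97}\right)\right) + 59 = \left(-3\right) \frac{63}{97} + 59 = - \frac{189}{97} + 59 = \frac{5534}{97}$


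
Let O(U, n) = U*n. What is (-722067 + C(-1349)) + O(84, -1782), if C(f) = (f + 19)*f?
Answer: 922415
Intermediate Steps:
C(f) = f*(19 + f) (C(f) = (19 + f)*f = f*(19 + f))
(-722067 + C(-1349)) + O(84, -1782) = (-722067 - 1349*(19 - 1349)) + 84*(-1782) = (-722067 - 1349*(-1330)) - 149688 = (-722067 + 1794170) - 149688 = 1072103 - 149688 = 922415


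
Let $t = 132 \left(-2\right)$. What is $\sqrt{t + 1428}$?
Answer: $2 \sqrt{291} \approx 34.117$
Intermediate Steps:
$t = -264$
$\sqrt{t + 1428} = \sqrt{-264 + 1428} = \sqrt{1164} = 2 \sqrt{291}$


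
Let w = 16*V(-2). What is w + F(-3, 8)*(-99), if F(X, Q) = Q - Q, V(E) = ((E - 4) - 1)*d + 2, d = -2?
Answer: 256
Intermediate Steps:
V(E) = 12 - 2*E (V(E) = ((E - 4) - 1)*(-2) + 2 = ((-4 + E) - 1)*(-2) + 2 = (-5 + E)*(-2) + 2 = (10 - 2*E) + 2 = 12 - 2*E)
F(X, Q) = 0
w = 256 (w = 16*(12 - 2*(-2)) = 16*(12 + 4) = 16*16 = 256)
w + F(-3, 8)*(-99) = 256 + 0*(-99) = 256 + 0 = 256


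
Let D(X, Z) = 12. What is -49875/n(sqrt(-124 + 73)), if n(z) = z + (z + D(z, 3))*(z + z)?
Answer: 16625*sqrt(51)/(17*(-25*I + 2*sqrt(51))) ≈ 120.33 + 210.61*I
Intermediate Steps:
n(z) = z + 2*z*(12 + z) (n(z) = z + (z + 12)*(z + z) = z + (12 + z)*(2*z) = z + 2*z*(12 + z))
-49875/n(sqrt(-124 + 73)) = -49875*1/(sqrt(-124 + 73)*(25 + 2*sqrt(-124 + 73))) = -49875*(-I*sqrt(51)/(51*(25 + 2*sqrt(-51)))) = -49875*(-I*sqrt(51)/(51*(25 + 2*(I*sqrt(51))))) = -49875*(-I*sqrt(51)/(51*(25 + 2*I*sqrt(51)))) = -(-16625)*I*sqrt(51)/(17*(25 + 2*I*sqrt(51))) = 16625*I*sqrt(51)/(17*(25 + 2*I*sqrt(51)))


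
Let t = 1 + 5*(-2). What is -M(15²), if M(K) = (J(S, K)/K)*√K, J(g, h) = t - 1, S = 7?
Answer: ⅔ ≈ 0.66667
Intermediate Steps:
t = -9 (t = 1 - 10 = -9)
J(g, h) = -10 (J(g, h) = -9 - 1 = -10)
M(K) = -10/√K (M(K) = (-10/K)*√K = -10/√K)
-M(15²) = -(-10)/√(15²) = -(-10)/√225 = -(-10)/15 = -1*(-⅔) = ⅔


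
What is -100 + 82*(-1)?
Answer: -182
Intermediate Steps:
-100 + 82*(-1) = -100 - 82 = -182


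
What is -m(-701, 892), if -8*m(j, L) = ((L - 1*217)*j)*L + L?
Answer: -52758901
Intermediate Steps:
m(j, L) = -L/8 - L*j*(-217 + L)/8 (m(j, L) = -(((L - 1*217)*j)*L + L)/8 = -(((L - 217)*j)*L + L)/8 = -(((-217 + L)*j)*L + L)/8 = -((j*(-217 + L))*L + L)/8 = -(L*j*(-217 + L) + L)/8 = -(L + L*j*(-217 + L))/8 = -L/8 - L*j*(-217 + L)/8)
-m(-701, 892) = -892*(-1 + 217*(-701) - 1*892*(-701))/8 = -892*(-1 - 152117 + 625292)/8 = -892*473174/8 = -1*52758901 = -52758901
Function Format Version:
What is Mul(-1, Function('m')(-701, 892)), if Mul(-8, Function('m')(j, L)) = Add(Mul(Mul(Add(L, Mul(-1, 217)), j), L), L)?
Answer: -52758901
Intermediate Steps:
Function('m')(j, L) = Add(Mul(Rational(-1, 8), L), Mul(Rational(-1, 8), L, j, Add(-217, L))) (Function('m')(j, L) = Mul(Rational(-1, 8), Add(Mul(Mul(Add(L, Mul(-1, 217)), j), L), L)) = Mul(Rational(-1, 8), Add(Mul(Mul(Add(L, -217), j), L), L)) = Mul(Rational(-1, 8), Add(Mul(Mul(Add(-217, L), j), L), L)) = Mul(Rational(-1, 8), Add(Mul(Mul(j, Add(-217, L)), L), L)) = Mul(Rational(-1, 8), Add(Mul(L, j, Add(-217, L)), L)) = Mul(Rational(-1, 8), Add(L, Mul(L, j, Add(-217, L)))) = Add(Mul(Rational(-1, 8), L), Mul(Rational(-1, 8), L, j, Add(-217, L))))
Mul(-1, Function('m')(-701, 892)) = Mul(-1, Mul(Rational(1, 8), 892, Add(-1, Mul(217, -701), Mul(-1, 892, -701)))) = Mul(-1, Mul(Rational(1, 8), 892, Add(-1, -152117, 625292))) = Mul(-1, Mul(Rational(1, 8), 892, 473174)) = Mul(-1, 52758901) = -52758901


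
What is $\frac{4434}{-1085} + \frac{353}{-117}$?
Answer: $- \frac{901783}{126945} \approx -7.1037$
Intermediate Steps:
$\frac{4434}{-1085} + \frac{353}{-117} = 4434 \left(- \frac{1}{1085}\right) + 353 \left(- \frac{1}{117}\right) = - \frac{4434}{1085} - \frac{353}{117} = - \frac{901783}{126945}$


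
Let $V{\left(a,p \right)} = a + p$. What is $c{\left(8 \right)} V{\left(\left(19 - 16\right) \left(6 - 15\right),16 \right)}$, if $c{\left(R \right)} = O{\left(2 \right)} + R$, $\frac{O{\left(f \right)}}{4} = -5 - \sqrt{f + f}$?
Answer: $220$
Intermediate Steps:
$O{\left(f \right)} = -20 - 4 \sqrt{2} \sqrt{f}$ ($O{\left(f \right)} = 4 \left(-5 - \sqrt{f + f}\right) = 4 \left(-5 - \sqrt{2 f}\right) = 4 \left(-5 - \sqrt{2} \sqrt{f}\right) = -20 - 4 \sqrt{2} \sqrt{f}$)
$c{\left(R \right)} = -28 + R$ ($c{\left(R \right)} = \left(-20 - 4 \sqrt{2} \sqrt{2}\right) + R = \left(-20 - 8\right) + R = -28 + R$)
$c{\left(8 \right)} V{\left(\left(19 - 16\right) \left(6 - 15\right),16 \right)} = \left(-28 + 8\right) \left(\left(19 - 16\right) \left(6 - 15\right) + 16\right) = - 20 \left(3 \left(-9\right) + 16\right) = - 20 \left(-27 + 16\right) = \left(-20\right) \left(-11\right) = 220$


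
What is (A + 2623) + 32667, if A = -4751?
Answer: 30539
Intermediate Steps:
(A + 2623) + 32667 = (-4751 + 2623) + 32667 = -2128 + 32667 = 30539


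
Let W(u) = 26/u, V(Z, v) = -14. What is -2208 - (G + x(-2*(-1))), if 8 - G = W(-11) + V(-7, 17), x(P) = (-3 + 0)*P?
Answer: -24490/11 ≈ -2226.4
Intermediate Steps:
x(P) = -3*P
G = 268/11 (G = 8 - (26/(-11) - 14) = 8 - (26*(-1/11) - 14) = 8 - (-26/11 - 14) = 8 - 1*(-180/11) = 8 + 180/11 = 268/11 ≈ 24.364)
-2208 - (G + x(-2*(-1))) = -2208 - (268/11 - (-6)*(-1)) = -2208 - (268/11 - 3*2) = -2208 - (268/11 - 6) = -2208 - 1*202/11 = -2208 - 202/11 = -24490/11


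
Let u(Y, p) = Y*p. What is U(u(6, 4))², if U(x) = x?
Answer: 576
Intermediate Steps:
U(u(6, 4))² = (6*4)² = 24² = 576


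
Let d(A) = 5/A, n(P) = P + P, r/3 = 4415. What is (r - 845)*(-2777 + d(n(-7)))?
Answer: -241074600/7 ≈ -3.4439e+7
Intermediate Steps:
r = 13245 (r = 3*4415 = 13245)
n(P) = 2*P
(r - 845)*(-2777 + d(n(-7))) = (13245 - 845)*(-2777 + 5/((2*(-7)))) = 12400*(-2777 + 5/(-14)) = 12400*(-2777 + 5*(-1/14)) = 12400*(-2777 - 5/14) = 12400*(-38883/14) = -241074600/7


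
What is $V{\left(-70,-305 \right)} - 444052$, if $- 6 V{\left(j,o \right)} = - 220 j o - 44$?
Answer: $\frac{1016366}{3} \approx 3.3879 \cdot 10^{5}$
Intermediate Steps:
$V{\left(j,o \right)} = \frac{22}{3} + \frac{110 j o}{3}$ ($V{\left(j,o \right)} = - \frac{- 220 j o - 44}{6} = - \frac{-44 - 220 j o}{6} = \frac{22}{3} + \frac{110 j o}{3}$)
$V{\left(-70,-305 \right)} - 444052 = \left(\frac{22}{3} + \frac{110}{3} \left(-70\right) \left(-305\right)\right) - 444052 = \left(\frac{22}{3} + \frac{2348500}{3}\right) - 444052 = \frac{2348522}{3} - 444052 = \frac{1016366}{3}$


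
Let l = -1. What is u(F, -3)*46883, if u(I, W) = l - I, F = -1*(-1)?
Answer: -93766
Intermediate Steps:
F = 1
u(I, W) = -1 - I
u(F, -3)*46883 = (-1 - 1*1)*46883 = (-1 - 1)*46883 = -2*46883 = -93766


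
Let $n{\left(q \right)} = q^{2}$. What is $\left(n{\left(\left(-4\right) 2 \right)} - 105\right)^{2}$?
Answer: $1681$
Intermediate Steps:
$\left(n{\left(\left(-4\right) 2 \right)} - 105\right)^{2} = \left(\left(\left(-4\right) 2\right)^{2} - 105\right)^{2} = \left(\left(-8\right)^{2} - 105\right)^{2} = \left(64 - 105\right)^{2} = \left(-41\right)^{2} = 1681$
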